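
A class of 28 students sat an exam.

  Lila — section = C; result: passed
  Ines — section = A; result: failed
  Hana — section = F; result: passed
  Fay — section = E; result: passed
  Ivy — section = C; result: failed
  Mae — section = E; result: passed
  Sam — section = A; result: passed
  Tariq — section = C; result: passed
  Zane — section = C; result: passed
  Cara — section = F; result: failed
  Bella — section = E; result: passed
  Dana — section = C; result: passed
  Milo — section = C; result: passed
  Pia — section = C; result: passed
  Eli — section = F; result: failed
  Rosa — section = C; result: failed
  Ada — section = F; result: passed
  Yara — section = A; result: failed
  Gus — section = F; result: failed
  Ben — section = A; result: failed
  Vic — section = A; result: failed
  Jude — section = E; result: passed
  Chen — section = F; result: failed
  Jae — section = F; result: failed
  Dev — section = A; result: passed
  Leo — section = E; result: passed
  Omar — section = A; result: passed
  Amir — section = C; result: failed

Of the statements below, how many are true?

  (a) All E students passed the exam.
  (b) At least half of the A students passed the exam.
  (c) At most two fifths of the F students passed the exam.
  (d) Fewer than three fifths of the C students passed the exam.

2

(a) E: |A| = 5, |A ∩ B| = 5; needs A ⊆ B, i.e. every element of A is in B (|A ∖ B| = 0) — true.
(b) A: |A| = 7, |A ∩ B| = 3; needs |A ∩ B| ≥ |A ∖ B| — false.
(c) F: |A| = 7, |A ∩ B| = 2; needs |A ∩ B| / |A| ≤ 2/5 — true.
(d) C: |A| = 9, |A ∩ B| = 6; needs |A ∩ B| / |A| < 3/5 — false.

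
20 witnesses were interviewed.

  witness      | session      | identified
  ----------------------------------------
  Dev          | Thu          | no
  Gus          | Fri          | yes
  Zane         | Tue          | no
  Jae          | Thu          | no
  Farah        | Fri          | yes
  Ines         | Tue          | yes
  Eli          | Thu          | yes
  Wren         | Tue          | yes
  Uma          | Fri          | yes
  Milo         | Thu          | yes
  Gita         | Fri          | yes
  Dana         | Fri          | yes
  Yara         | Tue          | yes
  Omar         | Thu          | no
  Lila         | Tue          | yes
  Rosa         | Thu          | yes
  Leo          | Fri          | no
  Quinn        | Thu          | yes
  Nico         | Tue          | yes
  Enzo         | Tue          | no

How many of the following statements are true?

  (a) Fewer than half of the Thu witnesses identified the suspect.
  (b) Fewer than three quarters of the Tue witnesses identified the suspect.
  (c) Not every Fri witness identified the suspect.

2

(a) Thu: |A| = 7, |A ∩ B| = 4; needs |A ∩ B| < |A ∖ B| — false.
(b) Tue: |A| = 7, |A ∩ B| = 5; needs |A ∩ B| / |A| < 3/4 — true.
(c) Fri: |A| = 6, |A ∩ B| = 5; needs A ⊄ B (|A ∖ B| ≥ 1) — true.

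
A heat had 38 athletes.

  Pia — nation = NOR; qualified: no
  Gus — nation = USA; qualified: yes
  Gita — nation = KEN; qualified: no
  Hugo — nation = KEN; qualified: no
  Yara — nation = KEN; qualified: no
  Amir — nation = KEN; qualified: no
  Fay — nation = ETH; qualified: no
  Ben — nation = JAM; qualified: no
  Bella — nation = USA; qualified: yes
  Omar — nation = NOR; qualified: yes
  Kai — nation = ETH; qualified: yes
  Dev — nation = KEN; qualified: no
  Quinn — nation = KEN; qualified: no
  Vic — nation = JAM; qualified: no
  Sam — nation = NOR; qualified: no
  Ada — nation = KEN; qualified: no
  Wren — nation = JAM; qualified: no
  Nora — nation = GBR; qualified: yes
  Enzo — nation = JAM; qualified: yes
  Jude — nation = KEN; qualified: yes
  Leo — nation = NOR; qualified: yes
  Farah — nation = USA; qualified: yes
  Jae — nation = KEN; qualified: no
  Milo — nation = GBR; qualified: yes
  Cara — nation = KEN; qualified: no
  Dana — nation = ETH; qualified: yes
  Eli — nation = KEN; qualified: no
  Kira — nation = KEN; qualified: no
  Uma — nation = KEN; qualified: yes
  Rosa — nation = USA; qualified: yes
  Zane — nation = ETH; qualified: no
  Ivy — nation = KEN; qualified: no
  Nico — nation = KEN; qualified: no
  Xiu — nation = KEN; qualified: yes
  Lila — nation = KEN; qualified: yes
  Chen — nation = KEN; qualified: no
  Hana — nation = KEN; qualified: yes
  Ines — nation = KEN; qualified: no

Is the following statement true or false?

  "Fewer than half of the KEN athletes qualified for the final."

True

Truth condition: |A ∩ B| < |A ∖ B|.
|A| = 20, |A ∩ B| = 5, |A ∖ B| = 15.
5 < 15, so the statement is true.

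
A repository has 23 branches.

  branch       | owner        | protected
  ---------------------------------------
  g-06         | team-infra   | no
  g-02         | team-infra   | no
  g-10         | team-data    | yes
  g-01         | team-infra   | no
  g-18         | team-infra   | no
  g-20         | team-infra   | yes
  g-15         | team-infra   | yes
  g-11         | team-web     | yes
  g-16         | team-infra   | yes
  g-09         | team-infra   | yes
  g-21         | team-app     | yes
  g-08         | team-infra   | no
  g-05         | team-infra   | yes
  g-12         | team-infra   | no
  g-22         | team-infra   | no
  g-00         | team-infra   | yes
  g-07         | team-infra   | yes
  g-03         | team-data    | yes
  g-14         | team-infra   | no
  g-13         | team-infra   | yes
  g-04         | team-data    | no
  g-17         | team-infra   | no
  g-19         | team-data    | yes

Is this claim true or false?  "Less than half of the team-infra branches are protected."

Truth condition: |A ∩ B| < |A ∖ B|.
|A| = 17, |A ∩ B| = 8, |A ∖ B| = 9.
8 < 9, so the statement is true.

True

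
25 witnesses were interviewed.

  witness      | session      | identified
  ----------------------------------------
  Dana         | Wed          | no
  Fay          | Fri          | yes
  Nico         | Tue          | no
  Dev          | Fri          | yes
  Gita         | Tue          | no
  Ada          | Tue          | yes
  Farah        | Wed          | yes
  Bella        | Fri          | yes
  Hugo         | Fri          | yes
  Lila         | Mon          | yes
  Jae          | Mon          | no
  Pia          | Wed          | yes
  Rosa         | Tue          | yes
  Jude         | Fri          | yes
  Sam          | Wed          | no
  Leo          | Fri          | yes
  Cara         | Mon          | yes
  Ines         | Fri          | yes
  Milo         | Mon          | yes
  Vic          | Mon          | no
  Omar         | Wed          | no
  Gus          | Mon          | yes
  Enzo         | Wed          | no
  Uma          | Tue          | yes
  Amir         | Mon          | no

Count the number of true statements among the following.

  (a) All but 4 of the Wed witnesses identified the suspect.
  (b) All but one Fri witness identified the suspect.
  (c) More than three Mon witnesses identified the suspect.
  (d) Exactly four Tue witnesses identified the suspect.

(a) Wed: |A| = 6, |A ∩ B| = 2; needs |A ∖ B| = 4 — true.
(b) Fri: |A| = 7, |A ∩ B| = 7; needs |A ∖ B| = 1 — false.
(c) Mon: |A| = 7, |A ∩ B| = 4; needs |A ∩ B| > 3 — true.
(d) Tue: |A| = 5, |A ∩ B| = 3; needs |A ∩ B| = 4 — false.

2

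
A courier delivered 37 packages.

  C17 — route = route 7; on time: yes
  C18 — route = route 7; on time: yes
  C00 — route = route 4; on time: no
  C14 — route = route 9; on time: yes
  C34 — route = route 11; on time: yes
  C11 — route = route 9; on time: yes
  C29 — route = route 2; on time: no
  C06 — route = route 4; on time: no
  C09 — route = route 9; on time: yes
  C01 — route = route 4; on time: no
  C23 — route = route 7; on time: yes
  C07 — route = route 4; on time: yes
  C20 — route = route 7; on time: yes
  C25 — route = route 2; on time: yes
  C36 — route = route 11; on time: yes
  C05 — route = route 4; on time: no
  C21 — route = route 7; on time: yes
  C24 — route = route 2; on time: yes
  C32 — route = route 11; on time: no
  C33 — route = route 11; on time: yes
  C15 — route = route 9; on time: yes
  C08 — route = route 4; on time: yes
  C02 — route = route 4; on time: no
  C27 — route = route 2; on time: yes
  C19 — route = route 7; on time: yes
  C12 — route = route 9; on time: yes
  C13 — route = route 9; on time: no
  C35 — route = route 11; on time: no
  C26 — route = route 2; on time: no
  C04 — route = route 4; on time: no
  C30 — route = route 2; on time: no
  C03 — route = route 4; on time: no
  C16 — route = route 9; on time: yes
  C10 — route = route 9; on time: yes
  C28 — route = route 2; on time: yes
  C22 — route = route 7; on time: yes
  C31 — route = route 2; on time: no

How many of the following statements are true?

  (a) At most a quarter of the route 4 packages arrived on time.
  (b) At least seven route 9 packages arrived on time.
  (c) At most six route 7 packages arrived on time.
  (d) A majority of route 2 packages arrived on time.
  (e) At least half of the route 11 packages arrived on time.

3

(a) route 4: |A| = 9, |A ∩ B| = 2; needs |A ∩ B| / |A| ≤ 1/4 — true.
(b) route 9: |A| = 8, |A ∩ B| = 7; needs |A ∩ B| ≥ 7 — true.
(c) route 7: |A| = 7, |A ∩ B| = 7; needs |A ∩ B| ≤ 6 — false.
(d) route 2: |A| = 8, |A ∩ B| = 4; needs |A ∩ B| > |A ∖ B| — false.
(e) route 11: |A| = 5, |A ∩ B| = 3; needs |A ∩ B| ≥ |A ∖ B| — true.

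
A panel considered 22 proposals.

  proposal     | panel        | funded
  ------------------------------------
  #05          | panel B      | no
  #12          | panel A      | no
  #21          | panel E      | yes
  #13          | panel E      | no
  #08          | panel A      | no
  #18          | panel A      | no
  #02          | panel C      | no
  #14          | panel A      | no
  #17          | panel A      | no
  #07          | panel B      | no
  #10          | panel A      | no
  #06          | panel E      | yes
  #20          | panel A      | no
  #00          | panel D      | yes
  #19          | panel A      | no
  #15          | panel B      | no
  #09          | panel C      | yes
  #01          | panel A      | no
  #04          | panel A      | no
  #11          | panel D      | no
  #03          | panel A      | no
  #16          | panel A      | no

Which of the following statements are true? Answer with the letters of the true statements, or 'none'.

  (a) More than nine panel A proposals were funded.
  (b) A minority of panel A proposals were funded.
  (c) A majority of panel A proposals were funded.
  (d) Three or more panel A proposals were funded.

(b)

|A| = 12, |A ∩ B| = 0, |A ∖ B| = 12.
(a) |A ∩ B| > 9: fails.
(b) |A ∩ B| < |A ∖ B|: holds.
(c) |A ∩ B| > |A ∖ B|: fails.
(d) |A ∩ B| ≥ 3: fails.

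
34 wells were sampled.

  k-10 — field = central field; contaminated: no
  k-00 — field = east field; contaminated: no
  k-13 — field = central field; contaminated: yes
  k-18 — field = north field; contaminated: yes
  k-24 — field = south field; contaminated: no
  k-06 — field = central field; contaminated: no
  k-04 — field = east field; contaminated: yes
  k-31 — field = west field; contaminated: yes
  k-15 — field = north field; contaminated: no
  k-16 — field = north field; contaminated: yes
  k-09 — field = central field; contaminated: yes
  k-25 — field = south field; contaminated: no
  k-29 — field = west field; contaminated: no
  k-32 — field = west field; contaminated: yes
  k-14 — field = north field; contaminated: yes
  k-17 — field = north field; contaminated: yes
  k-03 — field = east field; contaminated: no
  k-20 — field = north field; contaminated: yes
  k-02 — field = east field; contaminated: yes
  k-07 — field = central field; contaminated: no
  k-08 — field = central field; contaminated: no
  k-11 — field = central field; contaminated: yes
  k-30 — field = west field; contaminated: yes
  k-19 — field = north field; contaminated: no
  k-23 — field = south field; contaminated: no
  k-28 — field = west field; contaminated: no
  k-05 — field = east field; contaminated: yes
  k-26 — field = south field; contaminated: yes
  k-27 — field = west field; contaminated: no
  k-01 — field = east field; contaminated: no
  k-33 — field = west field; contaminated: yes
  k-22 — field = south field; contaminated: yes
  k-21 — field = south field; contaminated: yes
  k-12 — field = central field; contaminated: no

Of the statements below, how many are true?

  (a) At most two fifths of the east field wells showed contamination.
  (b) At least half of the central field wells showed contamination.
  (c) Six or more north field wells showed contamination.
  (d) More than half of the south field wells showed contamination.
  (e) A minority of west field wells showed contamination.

0

(a) east field: |A| = 6, |A ∩ B| = 3; needs |A ∩ B| / |A| ≤ 2/5 — false.
(b) central field: |A| = 8, |A ∩ B| = 3; needs |A ∩ B| ≥ |A ∖ B| — false.
(c) north field: |A| = 7, |A ∩ B| = 5; needs |A ∩ B| ≥ 6 — false.
(d) south field: |A| = 6, |A ∩ B| = 3; needs |A ∩ B| > |A ∖ B| — false.
(e) west field: |A| = 7, |A ∩ B| = 4; needs |A ∩ B| < |A ∖ B| — false.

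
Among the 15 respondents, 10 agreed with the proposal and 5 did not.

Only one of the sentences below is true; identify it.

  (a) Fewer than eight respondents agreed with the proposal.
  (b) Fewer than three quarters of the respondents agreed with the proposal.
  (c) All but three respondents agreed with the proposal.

|A| = 15, |A ∩ B| = 10, |A ∖ B| = 5.
(a) requires |A ∩ B| < 8: false.
(b) requires |A ∩ B| / |A| < 3/4: true.
(c) requires |A ∖ B| = 3: false.

(b)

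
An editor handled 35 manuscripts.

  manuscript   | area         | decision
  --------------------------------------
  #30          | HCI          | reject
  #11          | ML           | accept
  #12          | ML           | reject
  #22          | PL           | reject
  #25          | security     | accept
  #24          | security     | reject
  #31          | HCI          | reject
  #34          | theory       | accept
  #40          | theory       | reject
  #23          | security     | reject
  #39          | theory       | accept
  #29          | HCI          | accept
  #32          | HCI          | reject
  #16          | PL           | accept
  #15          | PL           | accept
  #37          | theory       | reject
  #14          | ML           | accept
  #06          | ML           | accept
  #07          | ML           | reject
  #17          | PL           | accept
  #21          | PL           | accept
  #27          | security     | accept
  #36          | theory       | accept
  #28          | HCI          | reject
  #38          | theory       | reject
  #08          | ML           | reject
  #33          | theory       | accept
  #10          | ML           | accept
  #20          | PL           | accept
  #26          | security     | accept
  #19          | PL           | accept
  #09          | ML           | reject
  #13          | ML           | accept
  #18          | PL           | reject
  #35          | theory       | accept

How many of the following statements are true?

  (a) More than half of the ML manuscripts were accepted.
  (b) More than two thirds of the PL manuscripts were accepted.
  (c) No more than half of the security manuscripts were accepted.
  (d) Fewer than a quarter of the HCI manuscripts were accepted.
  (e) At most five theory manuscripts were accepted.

(a) ML: |A| = 9, |A ∩ B| = 5; needs |A ∩ B| > |A ∖ B| — true.
(b) PL: |A| = 8, |A ∩ B| = 6; needs |A ∩ B| / |A| > 2/3 — true.
(c) security: |A| = 5, |A ∩ B| = 3; needs |A ∩ B| ≤ |A ∖ B| — false.
(d) HCI: |A| = 5, |A ∩ B| = 1; needs |A ∩ B| / |A| < 1/4 — true.
(e) theory: |A| = 8, |A ∩ B| = 5; needs |A ∩ B| ≤ 5 — true.

4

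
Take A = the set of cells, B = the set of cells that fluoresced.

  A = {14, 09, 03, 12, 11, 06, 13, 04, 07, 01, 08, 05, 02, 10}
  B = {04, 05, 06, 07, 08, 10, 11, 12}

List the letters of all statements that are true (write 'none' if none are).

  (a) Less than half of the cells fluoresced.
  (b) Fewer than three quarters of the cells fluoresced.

|A| = 14, |A ∩ B| = 8, |A ∖ B| = 6.
(a) |A ∩ B| < |A ∖ B|: fails.
(b) |A ∩ B| / |A| < 3/4: holds.

(b)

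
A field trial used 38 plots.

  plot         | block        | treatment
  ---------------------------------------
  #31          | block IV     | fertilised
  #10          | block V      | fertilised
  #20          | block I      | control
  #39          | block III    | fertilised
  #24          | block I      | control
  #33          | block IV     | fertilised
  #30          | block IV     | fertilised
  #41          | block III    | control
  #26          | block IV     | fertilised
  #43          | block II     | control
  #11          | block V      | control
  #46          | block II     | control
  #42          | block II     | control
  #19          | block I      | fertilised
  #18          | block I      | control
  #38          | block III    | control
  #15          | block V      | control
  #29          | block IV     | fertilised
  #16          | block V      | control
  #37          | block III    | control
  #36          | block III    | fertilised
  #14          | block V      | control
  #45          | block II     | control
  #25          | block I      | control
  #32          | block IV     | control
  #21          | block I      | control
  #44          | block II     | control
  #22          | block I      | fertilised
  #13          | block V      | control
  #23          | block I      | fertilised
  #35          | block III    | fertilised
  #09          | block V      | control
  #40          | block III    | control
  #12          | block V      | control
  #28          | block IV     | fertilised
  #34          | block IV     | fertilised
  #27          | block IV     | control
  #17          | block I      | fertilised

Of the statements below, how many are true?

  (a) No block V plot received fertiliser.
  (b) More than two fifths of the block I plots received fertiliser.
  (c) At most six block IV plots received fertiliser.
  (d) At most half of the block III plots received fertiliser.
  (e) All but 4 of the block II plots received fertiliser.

(a) block V: |A| = 8, |A ∩ B| = 1; needs A ∩ B = ∅ (|A ∩ B| = 0) — false.
(b) block I: |A| = 9, |A ∩ B| = 4; needs |A ∩ B| / |A| > 2/5 — true.
(c) block IV: |A| = 9, |A ∩ B| = 7; needs |A ∩ B| ≤ 6 — false.
(d) block III: |A| = 7, |A ∩ B| = 3; needs |A ∩ B| ≤ |A ∖ B| — true.
(e) block II: |A| = 5, |A ∩ B| = 0; needs |A ∖ B| = 4 — false.

2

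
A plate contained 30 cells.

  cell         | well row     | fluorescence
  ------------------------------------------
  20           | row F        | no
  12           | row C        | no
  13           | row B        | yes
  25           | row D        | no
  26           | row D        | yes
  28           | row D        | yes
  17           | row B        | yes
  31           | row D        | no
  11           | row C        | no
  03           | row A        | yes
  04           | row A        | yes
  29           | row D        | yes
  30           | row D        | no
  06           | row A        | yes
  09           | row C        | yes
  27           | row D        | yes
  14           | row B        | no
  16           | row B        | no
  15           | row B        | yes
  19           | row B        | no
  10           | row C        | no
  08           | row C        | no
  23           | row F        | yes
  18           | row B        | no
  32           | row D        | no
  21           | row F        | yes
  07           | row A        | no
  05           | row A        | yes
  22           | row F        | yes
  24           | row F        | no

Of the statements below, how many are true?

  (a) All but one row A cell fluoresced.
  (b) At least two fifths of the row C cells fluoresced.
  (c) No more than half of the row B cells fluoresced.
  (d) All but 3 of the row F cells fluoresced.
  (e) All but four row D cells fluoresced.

3

(a) row A: |A| = 5, |A ∩ B| = 4; needs |A ∖ B| = 1 — true.
(b) row C: |A| = 5, |A ∩ B| = 1; needs |A ∩ B| / |A| ≥ 2/5 — false.
(c) row B: |A| = 7, |A ∩ B| = 3; needs |A ∩ B| ≤ |A ∖ B| — true.
(d) row F: |A| = 5, |A ∩ B| = 3; needs |A ∖ B| = 3 — false.
(e) row D: |A| = 8, |A ∩ B| = 4; needs |A ∖ B| = 4 — true.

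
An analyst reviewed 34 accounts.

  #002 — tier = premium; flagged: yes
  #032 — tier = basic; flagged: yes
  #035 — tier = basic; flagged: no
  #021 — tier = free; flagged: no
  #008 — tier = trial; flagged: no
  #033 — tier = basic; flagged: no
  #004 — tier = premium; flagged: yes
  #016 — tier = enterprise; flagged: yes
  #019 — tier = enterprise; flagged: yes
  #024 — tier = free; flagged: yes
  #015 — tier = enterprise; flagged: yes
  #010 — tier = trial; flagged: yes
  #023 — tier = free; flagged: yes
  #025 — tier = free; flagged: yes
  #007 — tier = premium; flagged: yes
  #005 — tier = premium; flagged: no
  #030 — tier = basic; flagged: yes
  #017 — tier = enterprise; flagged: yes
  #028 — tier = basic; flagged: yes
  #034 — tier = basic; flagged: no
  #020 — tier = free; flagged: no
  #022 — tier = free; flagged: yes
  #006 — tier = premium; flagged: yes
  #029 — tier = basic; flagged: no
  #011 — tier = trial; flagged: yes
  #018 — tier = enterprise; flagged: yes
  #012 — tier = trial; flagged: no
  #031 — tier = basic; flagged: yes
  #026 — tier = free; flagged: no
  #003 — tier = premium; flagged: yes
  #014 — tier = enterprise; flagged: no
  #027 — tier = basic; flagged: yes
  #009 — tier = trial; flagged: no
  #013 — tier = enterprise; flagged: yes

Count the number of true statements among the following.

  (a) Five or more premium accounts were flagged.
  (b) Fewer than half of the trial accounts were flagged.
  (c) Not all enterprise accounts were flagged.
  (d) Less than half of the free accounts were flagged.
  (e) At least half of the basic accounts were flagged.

4

(a) premium: |A| = 6, |A ∩ B| = 5; needs |A ∩ B| ≥ 5 — true.
(b) trial: |A| = 5, |A ∩ B| = 2; needs |A ∩ B| < |A ∖ B| — true.
(c) enterprise: |A| = 7, |A ∩ B| = 6; needs A ⊄ B (|A ∖ B| ≥ 1) — true.
(d) free: |A| = 7, |A ∩ B| = 4; needs |A ∩ B| < |A ∖ B| — false.
(e) basic: |A| = 9, |A ∩ B| = 5; needs |A ∩ B| ≥ |A ∖ B| — true.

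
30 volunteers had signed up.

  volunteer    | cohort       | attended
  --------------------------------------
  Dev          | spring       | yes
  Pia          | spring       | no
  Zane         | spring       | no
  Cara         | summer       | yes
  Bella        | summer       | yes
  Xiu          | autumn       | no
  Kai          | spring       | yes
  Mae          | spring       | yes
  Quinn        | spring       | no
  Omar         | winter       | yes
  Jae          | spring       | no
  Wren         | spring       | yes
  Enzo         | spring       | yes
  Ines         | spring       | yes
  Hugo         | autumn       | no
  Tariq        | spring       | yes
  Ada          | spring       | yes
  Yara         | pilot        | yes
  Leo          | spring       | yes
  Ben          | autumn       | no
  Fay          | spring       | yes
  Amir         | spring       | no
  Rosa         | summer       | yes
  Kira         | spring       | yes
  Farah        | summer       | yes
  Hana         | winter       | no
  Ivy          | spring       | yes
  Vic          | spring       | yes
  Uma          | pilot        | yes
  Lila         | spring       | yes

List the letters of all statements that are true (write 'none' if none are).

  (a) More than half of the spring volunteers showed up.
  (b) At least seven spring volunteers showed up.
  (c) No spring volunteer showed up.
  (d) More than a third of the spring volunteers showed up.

|A| = 19, |A ∩ B| = 14, |A ∖ B| = 5.
(a) |A ∩ B| > |A ∖ B|: holds.
(b) |A ∩ B| ≥ 7: holds.
(c) A ∩ B = ∅ (|A ∩ B| = 0): fails.
(d) |A ∩ B| / |A| > 1/3: holds.

(a), (b), (d)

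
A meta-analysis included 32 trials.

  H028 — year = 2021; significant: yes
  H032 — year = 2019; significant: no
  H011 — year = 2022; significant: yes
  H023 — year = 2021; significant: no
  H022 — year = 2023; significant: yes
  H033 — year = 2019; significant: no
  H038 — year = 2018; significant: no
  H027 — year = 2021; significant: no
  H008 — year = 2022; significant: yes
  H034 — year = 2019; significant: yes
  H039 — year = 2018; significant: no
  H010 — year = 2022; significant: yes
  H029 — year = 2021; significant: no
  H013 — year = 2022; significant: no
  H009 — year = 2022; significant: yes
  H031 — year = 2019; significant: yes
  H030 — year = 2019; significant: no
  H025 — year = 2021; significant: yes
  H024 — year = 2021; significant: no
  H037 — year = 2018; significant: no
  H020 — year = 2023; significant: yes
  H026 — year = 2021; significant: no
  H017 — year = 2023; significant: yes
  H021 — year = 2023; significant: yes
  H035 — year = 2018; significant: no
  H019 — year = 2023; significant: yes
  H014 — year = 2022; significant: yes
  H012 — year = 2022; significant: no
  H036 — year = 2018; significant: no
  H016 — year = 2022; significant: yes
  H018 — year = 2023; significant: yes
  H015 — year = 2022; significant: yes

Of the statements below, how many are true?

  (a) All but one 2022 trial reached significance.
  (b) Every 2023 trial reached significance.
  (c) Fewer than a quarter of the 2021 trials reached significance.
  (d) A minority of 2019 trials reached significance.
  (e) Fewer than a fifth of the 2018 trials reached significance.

(a) 2022: |A| = 9, |A ∩ B| = 7; needs |A ∖ B| = 1 — false.
(b) 2023: |A| = 6, |A ∩ B| = 6; needs A ⊆ B, i.e. every element of A is in B (|A ∖ B| = 0) — true.
(c) 2021: |A| = 7, |A ∩ B| = 2; needs |A ∩ B| / |A| < 1/4 — false.
(d) 2019: |A| = 5, |A ∩ B| = 2; needs |A ∩ B| < |A ∖ B| — true.
(e) 2018: |A| = 5, |A ∩ B| = 0; needs |A ∩ B| / |A| < 1/5 — true.

3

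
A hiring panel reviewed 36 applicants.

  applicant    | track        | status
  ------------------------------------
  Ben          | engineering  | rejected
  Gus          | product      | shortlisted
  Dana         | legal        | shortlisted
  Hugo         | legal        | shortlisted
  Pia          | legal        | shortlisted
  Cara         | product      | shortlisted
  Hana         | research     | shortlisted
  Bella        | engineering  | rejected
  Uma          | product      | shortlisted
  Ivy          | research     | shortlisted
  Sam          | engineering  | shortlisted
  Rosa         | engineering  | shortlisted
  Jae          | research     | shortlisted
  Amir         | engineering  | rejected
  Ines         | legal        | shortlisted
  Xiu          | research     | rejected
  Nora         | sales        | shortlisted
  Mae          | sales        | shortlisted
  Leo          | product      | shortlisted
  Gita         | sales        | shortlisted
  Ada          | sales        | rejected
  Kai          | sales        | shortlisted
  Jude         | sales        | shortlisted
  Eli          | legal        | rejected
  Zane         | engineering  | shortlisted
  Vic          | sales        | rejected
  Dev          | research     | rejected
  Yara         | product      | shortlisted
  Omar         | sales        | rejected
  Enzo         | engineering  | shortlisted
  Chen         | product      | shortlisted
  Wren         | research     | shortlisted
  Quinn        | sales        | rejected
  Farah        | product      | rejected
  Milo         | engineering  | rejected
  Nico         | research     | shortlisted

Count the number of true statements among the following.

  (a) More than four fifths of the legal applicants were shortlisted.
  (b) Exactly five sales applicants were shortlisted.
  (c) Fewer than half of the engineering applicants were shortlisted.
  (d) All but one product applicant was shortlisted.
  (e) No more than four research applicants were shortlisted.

(a) legal: |A| = 5, |A ∩ B| = 4; needs |A ∩ B| / |A| > 4/5 — false.
(b) sales: |A| = 9, |A ∩ B| = 5; needs |A ∩ B| = 5 — true.
(c) engineering: |A| = 8, |A ∩ B| = 4; needs |A ∩ B| < |A ∖ B| — false.
(d) product: |A| = 7, |A ∩ B| = 6; needs |A ∖ B| = 1 — true.
(e) research: |A| = 7, |A ∩ B| = 5; needs |A ∩ B| ≤ 4 — false.

2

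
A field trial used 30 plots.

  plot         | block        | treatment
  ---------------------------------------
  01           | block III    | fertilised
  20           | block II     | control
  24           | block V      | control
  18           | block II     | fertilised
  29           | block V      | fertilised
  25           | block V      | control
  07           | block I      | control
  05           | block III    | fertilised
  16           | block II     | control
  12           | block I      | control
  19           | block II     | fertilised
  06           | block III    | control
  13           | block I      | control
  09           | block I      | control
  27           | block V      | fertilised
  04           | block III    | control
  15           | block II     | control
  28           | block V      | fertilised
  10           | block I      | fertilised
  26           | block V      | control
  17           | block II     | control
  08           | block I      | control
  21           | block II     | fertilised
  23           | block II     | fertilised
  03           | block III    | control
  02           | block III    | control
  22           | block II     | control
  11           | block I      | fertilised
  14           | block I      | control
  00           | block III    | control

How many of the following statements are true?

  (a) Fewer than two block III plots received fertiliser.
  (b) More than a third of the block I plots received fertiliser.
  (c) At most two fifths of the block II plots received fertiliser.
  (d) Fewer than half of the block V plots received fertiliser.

(a) block III: |A| = 7, |A ∩ B| = 2; needs |A ∩ B| < 2 — false.
(b) block I: |A| = 8, |A ∩ B| = 2; needs |A ∩ B| / |A| > 1/3 — false.
(c) block II: |A| = 9, |A ∩ B| = 4; needs |A ∩ B| / |A| ≤ 2/5 — false.
(d) block V: |A| = 6, |A ∩ B| = 3; needs |A ∩ B| < |A ∖ B| — false.

0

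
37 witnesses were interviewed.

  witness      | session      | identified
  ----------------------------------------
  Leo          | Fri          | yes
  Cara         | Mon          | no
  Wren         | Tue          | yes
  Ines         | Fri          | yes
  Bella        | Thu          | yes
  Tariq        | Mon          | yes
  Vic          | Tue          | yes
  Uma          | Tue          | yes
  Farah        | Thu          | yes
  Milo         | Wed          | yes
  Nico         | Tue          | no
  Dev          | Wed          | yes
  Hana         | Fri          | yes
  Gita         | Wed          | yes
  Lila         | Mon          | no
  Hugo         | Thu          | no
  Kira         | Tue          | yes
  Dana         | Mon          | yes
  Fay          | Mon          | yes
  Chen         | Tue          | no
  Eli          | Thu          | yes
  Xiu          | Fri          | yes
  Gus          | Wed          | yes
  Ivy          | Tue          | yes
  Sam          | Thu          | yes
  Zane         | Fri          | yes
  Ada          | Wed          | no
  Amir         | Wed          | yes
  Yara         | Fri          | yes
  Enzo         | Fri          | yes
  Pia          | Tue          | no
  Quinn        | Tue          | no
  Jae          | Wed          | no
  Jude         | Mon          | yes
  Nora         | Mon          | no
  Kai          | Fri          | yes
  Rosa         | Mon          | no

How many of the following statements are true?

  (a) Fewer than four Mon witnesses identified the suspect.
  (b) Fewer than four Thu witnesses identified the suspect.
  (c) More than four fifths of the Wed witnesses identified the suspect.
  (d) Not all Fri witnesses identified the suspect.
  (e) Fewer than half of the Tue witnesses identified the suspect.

(a) Mon: |A| = 8, |A ∩ B| = 4; needs |A ∩ B| < 4 — false.
(b) Thu: |A| = 5, |A ∩ B| = 4; needs |A ∩ B| < 4 — false.
(c) Wed: |A| = 7, |A ∩ B| = 5; needs |A ∩ B| / |A| > 4/5 — false.
(d) Fri: |A| = 8, |A ∩ B| = 8; needs A ⊄ B (|A ∖ B| ≥ 1) — false.
(e) Tue: |A| = 9, |A ∩ B| = 5; needs |A ∩ B| < |A ∖ B| — false.

0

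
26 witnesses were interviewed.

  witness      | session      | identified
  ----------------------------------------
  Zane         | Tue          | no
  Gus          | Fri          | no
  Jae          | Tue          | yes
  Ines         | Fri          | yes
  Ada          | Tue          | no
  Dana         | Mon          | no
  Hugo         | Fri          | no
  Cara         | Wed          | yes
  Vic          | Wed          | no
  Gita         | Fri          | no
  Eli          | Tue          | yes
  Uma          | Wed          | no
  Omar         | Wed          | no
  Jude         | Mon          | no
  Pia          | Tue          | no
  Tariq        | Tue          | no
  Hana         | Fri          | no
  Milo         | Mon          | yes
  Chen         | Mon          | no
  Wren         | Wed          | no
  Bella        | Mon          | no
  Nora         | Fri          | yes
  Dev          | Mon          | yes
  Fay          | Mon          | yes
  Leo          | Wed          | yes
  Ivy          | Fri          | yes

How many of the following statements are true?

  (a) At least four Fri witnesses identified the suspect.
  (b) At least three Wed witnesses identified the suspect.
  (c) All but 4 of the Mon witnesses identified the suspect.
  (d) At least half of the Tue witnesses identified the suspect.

(a) Fri: |A| = 7, |A ∩ B| = 3; needs |A ∩ B| ≥ 4 — false.
(b) Wed: |A| = 6, |A ∩ B| = 2; needs |A ∩ B| ≥ 3 — false.
(c) Mon: |A| = 7, |A ∩ B| = 3; needs |A ∖ B| = 4 — true.
(d) Tue: |A| = 6, |A ∩ B| = 2; needs |A ∩ B| ≥ |A ∖ B| — false.

1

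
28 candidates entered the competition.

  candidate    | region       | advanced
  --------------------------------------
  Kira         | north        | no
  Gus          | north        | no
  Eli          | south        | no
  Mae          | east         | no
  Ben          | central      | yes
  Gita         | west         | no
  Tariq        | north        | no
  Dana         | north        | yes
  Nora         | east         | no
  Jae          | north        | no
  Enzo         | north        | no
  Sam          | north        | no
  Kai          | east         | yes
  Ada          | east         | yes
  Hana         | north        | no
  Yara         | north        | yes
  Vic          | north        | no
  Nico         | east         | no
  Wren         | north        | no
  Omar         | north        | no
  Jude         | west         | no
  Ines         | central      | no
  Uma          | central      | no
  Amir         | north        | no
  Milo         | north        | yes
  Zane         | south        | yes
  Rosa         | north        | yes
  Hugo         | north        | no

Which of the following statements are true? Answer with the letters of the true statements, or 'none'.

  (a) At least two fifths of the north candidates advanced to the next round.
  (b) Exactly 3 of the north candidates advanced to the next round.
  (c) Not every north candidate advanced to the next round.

|A| = 16, |A ∩ B| = 4, |A ∖ B| = 12.
(a) |A ∩ B| / |A| ≥ 2/5: fails.
(b) |A ∩ B| = 3: fails.
(c) A ⊄ B (|A ∖ B| ≥ 1): holds.

(c)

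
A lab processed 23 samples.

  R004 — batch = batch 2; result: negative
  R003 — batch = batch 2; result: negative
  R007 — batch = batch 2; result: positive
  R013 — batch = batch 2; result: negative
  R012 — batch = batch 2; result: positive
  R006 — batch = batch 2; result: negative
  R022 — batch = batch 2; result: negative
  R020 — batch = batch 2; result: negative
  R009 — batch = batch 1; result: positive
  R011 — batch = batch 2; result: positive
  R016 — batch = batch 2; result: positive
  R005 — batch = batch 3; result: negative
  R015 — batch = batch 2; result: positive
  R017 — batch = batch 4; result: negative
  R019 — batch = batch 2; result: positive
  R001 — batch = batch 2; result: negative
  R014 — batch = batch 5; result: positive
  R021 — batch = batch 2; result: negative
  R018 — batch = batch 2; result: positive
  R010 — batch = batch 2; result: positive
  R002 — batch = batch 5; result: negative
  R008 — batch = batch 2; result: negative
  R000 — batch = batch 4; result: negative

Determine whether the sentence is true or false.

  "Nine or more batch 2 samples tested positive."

False

'Nine or more batch 2 samples tested positive' holds iff |A ∩ B| ≥ 9.
|A| = 17, |A ∩ B| = 8, |A ∖ B| = 9.
|A ∩ B| = 8, so the statement is false.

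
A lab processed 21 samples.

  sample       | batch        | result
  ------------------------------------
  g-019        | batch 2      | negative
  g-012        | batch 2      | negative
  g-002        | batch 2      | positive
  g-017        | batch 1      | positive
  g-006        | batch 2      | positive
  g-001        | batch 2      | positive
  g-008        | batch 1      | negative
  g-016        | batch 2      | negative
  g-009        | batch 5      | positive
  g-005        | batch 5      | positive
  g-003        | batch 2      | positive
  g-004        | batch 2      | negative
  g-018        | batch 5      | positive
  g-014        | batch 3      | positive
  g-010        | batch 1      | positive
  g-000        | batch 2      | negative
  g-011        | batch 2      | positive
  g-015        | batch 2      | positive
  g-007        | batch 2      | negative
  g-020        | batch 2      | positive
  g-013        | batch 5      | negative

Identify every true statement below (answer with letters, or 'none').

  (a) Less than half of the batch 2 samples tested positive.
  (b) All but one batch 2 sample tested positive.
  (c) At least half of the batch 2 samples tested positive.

|A| = 13, |A ∩ B| = 7, |A ∖ B| = 6.
(a) |A ∩ B| < |A ∖ B|: fails.
(b) |A ∖ B| = 1: fails.
(c) |A ∩ B| ≥ |A ∖ B|: holds.

(c)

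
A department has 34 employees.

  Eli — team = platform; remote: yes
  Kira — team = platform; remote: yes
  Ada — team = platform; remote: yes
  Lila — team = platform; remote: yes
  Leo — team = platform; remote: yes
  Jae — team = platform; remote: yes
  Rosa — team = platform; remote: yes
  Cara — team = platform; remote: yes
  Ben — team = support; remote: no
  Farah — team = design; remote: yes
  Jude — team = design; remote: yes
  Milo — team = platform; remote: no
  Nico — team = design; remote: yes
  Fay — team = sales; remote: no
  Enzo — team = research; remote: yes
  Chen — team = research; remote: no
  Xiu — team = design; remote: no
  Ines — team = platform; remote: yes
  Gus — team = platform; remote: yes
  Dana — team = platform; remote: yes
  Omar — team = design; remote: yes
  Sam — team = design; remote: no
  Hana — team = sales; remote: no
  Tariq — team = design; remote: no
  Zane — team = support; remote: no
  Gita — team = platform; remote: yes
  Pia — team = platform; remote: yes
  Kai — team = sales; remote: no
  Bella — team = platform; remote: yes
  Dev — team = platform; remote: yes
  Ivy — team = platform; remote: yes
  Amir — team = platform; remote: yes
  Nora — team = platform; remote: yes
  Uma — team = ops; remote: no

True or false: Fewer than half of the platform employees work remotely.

False

Truth condition: |A ∩ B| < |A ∖ B|.
|A| = 19, |A ∩ B| = 18, |A ∖ B| = 1.
18 > 1, so the statement is false.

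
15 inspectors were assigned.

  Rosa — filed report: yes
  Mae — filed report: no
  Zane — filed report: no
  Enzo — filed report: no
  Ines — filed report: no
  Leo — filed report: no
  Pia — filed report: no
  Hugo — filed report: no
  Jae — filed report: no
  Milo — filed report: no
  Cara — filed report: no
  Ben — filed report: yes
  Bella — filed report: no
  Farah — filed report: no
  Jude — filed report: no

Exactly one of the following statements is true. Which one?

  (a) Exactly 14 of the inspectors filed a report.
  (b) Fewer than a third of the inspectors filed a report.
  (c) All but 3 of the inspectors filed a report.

(b)

|A| = 15, |A ∩ B| = 2, |A ∖ B| = 13.
(a) requires |A ∩ B| = 14: false.
(b) requires |A ∩ B| / |A| < 1/3: true.
(c) requires |A ∖ B| = 3: false.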